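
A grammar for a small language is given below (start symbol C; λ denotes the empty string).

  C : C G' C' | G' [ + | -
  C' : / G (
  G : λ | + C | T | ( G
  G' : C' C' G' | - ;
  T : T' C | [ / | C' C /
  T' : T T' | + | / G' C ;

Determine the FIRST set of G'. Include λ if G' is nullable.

{ -, / }

From G' : C' C' G': add FIRST(C') = { / }.
G' : - ; contributes {-}.
Union: FIRST(G') = { -, / }.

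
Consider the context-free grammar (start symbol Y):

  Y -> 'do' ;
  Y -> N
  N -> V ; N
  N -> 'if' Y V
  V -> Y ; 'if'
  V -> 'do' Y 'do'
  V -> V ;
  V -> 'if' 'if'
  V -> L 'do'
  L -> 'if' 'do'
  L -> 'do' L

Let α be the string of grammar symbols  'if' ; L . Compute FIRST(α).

{ 'if' }

'if' is a terminal; add {'if'} and stop.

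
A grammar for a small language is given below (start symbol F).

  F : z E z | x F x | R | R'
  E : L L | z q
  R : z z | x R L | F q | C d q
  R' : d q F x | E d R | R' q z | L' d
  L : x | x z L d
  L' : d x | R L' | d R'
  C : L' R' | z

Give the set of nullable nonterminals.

{ } (none)

No nonterminal has an empty production or an RHS whose symbols are all nullable.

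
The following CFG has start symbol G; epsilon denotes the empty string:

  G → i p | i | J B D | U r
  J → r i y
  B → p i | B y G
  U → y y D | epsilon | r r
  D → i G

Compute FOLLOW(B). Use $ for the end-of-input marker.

In G → J B D: add FIRST(D) = { i }.
In B → B y G: add FIRST(y G) = { y }.
Union: FOLLOW(B) = { i, y }.

{ i, y }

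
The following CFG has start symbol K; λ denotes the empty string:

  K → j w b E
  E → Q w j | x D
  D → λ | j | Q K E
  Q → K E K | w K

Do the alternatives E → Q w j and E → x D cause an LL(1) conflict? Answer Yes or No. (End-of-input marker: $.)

FIRST(Q w j) = { j, w } and FIRST(x D) = { x }.
The FIRST sets are disjoint and neither alternative is nullable — no conflict.

No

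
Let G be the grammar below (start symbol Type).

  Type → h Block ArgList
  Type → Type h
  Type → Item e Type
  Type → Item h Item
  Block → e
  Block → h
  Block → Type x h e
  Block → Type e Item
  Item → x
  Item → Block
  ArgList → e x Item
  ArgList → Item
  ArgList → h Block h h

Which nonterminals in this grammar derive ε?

{ } (none)

No nonterminal has an empty production or an RHS whose symbols are all nullable.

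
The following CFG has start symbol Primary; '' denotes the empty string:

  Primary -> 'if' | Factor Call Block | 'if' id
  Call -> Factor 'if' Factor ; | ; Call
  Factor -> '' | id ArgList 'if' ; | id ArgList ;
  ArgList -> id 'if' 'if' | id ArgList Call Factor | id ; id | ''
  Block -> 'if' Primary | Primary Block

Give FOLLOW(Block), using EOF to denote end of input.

{ EOF, 'if', ;, id }

In Primary -> Factor Call Block: Block is at the end, add FOLLOW(Primary) = { EOF, 'if', ;, id }.
In Block -> Primary Block: Block is at the end, add FOLLOW(Block) = { EOF, 'if', ;, id }.
Union: FOLLOW(Block) = { EOF, 'if', ;, id }.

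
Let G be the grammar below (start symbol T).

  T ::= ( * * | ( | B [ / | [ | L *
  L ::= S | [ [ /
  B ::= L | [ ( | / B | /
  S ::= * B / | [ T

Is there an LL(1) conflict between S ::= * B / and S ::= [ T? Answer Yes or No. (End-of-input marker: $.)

FIRST(* B /) = { * } and FIRST([ T) = { [ }.
The FIRST sets are disjoint and neither alternative is nullable — no conflict.

No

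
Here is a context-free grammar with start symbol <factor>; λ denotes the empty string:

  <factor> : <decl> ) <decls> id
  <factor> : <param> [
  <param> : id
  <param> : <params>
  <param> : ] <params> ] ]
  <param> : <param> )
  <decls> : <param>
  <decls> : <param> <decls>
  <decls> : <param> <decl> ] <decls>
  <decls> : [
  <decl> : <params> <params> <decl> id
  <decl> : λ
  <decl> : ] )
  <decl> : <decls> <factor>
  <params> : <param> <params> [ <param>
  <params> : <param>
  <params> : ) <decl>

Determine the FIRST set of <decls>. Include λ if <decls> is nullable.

{ ), [, ], id }

From <decls> : <param>: add FIRST(<param>) = { ), ], id }.
From <decls> : <param> <decls>: add FIRST(<param>) = { ), ], id }.
From <decls> : <param> <decl> ] <decls>: add FIRST(<param>) = { ), ], id }.
<decls> : [ contributes {[}.
Union: FIRST(<decls>) = { ), [, ], id }.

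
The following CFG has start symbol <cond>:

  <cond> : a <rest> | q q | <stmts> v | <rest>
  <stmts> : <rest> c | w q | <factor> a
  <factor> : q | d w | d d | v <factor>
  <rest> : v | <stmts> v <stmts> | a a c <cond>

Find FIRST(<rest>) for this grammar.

<rest> : v contributes {v}.
From <rest> : <stmts> v <stmts>: add FIRST(<stmts>) = { a, d, q, v, w }.
<rest> : a a c <cond> contributes {a}.
Union: FIRST(<rest>) = { a, d, q, v, w }.

{ a, d, q, v, w }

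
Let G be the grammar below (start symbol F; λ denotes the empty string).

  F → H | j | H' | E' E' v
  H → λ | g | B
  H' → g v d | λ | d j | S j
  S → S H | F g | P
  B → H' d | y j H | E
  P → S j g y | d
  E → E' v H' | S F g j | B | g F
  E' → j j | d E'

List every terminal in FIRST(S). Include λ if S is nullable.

{ d, g, j, y }

From S → S H: add FIRST(S) = { d, g, j, y }.
From S → F g: F nullable, take FIRST(F) ∪ {g} = { d, g, j, y }.
From S → P: add FIRST(P) = { d, g, j, y }.
Union: FIRST(S) = { d, g, j, y }.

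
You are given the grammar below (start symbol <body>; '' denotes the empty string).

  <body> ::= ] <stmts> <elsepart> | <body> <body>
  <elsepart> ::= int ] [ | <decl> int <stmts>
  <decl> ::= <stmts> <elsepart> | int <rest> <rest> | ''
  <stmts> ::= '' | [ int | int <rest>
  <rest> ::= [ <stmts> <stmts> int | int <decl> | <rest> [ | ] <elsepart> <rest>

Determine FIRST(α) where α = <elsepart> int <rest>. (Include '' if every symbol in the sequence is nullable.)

Add FIRST(<elsepart>) = { [, int }; <elsepart> is not nullable, stop.

{ [, int }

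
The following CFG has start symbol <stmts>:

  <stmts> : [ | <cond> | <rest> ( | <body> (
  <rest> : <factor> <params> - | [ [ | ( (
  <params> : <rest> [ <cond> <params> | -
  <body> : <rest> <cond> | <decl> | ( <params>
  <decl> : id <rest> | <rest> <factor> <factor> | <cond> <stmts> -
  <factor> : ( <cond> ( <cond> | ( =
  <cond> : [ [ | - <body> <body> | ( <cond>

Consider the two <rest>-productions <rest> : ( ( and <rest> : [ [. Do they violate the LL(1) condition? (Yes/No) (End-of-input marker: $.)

FIRST(( () = { ( } and FIRST([ [) = { [ }.
The FIRST sets are disjoint and neither alternative is nullable — no conflict.

No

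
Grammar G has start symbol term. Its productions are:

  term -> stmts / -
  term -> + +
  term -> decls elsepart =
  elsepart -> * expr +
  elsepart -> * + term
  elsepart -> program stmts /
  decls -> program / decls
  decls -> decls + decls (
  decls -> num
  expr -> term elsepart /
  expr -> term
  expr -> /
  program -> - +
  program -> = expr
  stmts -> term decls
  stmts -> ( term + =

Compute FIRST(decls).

From decls -> program / decls: add FIRST(program) = { -, = }.
From decls -> decls + decls (: add FIRST(decls) = { -, =, num }.
decls -> num contributes {num}.
Union: FIRST(decls) = { -, =, num }.

{ -, =, num }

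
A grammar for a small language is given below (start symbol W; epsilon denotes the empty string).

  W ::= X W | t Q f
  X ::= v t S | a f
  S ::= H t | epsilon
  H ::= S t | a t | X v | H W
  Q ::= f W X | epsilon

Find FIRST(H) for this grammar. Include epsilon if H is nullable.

From H ::= S t: S nullable, take FIRST(S) ∪ {t} = { a, t, v }.
H ::= a t contributes {a}.
From H ::= X v: add FIRST(X) = { a, v }.
From H ::= H W: add FIRST(H) = { a, t, v }.
Union: FIRST(H) = { a, t, v }.

{ a, t, v }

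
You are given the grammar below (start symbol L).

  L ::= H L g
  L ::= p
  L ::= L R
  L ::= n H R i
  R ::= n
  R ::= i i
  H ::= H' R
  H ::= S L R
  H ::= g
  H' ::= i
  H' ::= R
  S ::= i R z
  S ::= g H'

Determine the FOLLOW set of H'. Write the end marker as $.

In H ::= H' R: add FIRST(R) = { i, n }.
In S ::= g H': H' is at the end, add FOLLOW(S) = { g, i, n, p }.
Union: FOLLOW(H') = { g, i, n, p }.

{ g, i, n, p }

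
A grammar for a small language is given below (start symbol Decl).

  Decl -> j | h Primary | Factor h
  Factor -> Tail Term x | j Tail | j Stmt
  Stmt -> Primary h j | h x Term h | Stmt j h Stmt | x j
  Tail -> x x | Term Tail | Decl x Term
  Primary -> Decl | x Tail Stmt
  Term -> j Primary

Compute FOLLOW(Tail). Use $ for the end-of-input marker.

In Factor -> Tail Term x: add FIRST(Term x) = { j }.
In Factor -> j Tail: Tail is at the end, add FOLLOW(Factor) = { h }.
In Tail -> Term Tail: Tail is at the end, add FOLLOW(Tail) = { h, j, x }.
In Primary -> x Tail Stmt: add FIRST(Stmt) = { h, j, x }.
Union: FOLLOW(Tail) = { h, j, x }.

{ h, j, x }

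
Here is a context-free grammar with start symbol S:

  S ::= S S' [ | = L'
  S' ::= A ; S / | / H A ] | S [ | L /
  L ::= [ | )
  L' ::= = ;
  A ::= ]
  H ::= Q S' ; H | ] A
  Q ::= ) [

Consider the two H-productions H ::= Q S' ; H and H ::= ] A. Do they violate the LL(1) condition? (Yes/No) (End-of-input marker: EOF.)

No

FIRST(Q S' ; H) = { ) } and FIRST(] A) = { ] }.
The FIRST sets are disjoint and neither alternative is nullable — no conflict.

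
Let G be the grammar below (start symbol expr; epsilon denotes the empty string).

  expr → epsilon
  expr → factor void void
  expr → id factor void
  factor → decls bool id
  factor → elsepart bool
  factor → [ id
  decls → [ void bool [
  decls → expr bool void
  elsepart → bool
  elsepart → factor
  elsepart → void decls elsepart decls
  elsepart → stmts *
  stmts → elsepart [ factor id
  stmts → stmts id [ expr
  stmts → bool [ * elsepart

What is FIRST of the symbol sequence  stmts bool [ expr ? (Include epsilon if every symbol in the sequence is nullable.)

Add FIRST(stmts) = { [, bool, id, void }; stmts is not nullable, stop.

{ [, bool, id, void }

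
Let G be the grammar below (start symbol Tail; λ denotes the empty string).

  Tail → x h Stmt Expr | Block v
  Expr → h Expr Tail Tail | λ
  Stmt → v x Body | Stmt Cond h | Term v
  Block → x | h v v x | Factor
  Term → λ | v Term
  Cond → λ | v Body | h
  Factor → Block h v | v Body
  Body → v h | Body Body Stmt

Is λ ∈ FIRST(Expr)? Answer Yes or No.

Expr has an λ-production, so Expr ⇒ λ.

Yes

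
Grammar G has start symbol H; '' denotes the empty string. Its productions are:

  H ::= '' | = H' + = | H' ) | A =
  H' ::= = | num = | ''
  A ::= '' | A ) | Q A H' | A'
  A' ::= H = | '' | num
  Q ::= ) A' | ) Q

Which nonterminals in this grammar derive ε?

{ A, A', H, H' }

Directly nullable (have an ''-production): H, H', A, A'.
No other nonterminal has a production whose RHS symbols are all nullable.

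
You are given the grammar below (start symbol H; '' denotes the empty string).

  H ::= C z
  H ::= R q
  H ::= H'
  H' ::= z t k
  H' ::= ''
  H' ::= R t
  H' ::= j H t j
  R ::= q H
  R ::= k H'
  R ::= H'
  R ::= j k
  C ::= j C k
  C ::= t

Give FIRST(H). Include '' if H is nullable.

From H ::= C z: add FIRST(C) = { j, t }.
From H ::= R q: R nullable, take FIRST(R) ∪ {q} = { j, k, q, t, z }.
From H ::= H': add FIRST(H') = { j, k, q, t, z, '' } (including '' since H' is nullable).
Union: FIRST(H) = { j, k, q, t, z, '' }.

{ j, k, q, t, z, '' }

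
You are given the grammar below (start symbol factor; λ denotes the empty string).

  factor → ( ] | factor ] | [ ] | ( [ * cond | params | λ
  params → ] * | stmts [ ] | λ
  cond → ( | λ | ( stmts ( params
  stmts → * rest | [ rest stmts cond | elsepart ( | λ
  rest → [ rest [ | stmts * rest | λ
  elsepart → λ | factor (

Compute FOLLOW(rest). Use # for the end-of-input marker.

In stmts → * rest: rest is at the end, add FOLLOW(stmts) = { (, *, [ }.
In stmts → [ rest stmts cond: add FIRST(stmts cond)\{λ} = { (, *, [, ] }.
  Since stmts cond is nullable, also add FOLLOW(stmts) = { (, *, [ }.
In rest → [ rest [: add FIRST([) = { [ }.
In rest → stmts * rest: rest is at the end, add FOLLOW(rest) = { (, *, [, ] }.
Union: FOLLOW(rest) = { (, *, [, ] }.

{ (, *, [, ] }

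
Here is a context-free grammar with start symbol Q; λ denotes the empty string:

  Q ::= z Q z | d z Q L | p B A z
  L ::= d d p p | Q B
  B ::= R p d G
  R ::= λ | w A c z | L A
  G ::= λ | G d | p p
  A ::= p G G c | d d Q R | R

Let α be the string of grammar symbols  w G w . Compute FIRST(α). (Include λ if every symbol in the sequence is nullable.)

w is a terminal; add {w} and stop.

{ w }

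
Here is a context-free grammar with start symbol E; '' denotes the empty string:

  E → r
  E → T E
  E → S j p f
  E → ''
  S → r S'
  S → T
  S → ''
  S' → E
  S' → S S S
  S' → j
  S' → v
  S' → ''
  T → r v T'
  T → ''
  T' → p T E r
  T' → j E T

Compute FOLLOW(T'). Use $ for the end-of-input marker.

{ $, j, r }

In T → r v T': T' is at the end, add FOLLOW(T) = { $, j, r }.
Union: FOLLOW(T') = { $, j, r }.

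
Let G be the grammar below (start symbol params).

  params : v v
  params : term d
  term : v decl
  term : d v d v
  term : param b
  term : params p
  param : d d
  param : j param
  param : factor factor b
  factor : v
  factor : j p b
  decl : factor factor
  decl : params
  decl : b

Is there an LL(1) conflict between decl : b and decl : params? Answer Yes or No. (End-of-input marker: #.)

No

FIRST(b) = { b } and FIRST(params) = { d, j, v }.
The FIRST sets are disjoint and neither alternative is nullable — no conflict.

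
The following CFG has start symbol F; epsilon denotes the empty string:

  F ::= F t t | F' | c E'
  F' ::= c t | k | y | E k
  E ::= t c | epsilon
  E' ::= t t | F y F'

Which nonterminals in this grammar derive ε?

Directly nullable (have an epsilon-production): E.
No other nonterminal has a production whose RHS symbols are all nullable.

{ E }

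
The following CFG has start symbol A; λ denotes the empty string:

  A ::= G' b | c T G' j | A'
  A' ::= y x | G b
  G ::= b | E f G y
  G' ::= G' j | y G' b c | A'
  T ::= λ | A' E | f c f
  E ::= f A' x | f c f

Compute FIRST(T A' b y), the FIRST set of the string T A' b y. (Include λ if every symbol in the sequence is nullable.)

Add FIRST(T)\{λ} = { b, f, y }; T is nullable, continue.
Add FIRST(A') = { b, f, y }; A' is not nullable, stop.

{ b, f, y }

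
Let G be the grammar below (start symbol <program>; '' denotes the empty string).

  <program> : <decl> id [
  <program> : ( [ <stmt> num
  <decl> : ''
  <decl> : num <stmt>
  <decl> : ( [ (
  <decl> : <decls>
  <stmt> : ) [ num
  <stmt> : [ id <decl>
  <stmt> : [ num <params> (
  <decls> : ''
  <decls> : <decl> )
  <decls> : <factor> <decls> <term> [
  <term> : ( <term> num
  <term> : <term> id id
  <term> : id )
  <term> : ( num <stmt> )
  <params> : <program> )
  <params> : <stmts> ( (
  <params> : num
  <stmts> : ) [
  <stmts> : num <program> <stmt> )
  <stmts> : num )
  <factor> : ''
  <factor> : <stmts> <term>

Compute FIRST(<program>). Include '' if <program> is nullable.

{ (, ), id, num }

From <program> : <decl> id [: <decl> nullable, take FIRST(<decl>) ∪ {id} = { (, ), id, num }.
<program> : ( [ <stmt> num contributes {(}.
Union: FIRST(<program>) = { (, ), id, num }.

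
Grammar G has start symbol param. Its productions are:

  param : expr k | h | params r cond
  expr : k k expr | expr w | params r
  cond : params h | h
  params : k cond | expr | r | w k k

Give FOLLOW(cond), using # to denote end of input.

{ #, h, r }

In param : params r cond: cond is at the end, add FOLLOW(param) = { # }.
In params : k cond: cond is at the end, add FOLLOW(params) = { h, r }.
Union: FOLLOW(cond) = { #, h, r }.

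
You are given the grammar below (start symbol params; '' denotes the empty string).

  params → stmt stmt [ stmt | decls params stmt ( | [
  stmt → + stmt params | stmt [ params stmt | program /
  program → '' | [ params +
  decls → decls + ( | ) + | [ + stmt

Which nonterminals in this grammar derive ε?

{ program }

Directly nullable (have an ''-production): program.
No other nonterminal has a production whose RHS symbols are all nullable.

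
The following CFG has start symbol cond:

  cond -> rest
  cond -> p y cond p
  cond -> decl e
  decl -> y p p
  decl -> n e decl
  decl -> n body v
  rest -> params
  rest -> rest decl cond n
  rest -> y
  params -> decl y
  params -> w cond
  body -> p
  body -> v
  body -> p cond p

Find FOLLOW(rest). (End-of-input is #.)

In cond -> rest: rest is at the end, add FOLLOW(cond) = { #, n, p, y }.
In rest -> rest decl cond n: add FIRST(decl cond n) = { n, y }.
Union: FOLLOW(rest) = { #, n, p, y }.

{ #, n, p, y }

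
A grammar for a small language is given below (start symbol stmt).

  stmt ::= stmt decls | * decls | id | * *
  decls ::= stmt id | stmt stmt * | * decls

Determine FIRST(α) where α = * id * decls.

{ * }

* is a terminal; add {*} and stop.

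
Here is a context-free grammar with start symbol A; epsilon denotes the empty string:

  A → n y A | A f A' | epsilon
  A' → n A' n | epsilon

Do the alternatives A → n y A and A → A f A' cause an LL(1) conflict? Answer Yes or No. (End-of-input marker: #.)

FIRST(n y A) = { n } and FIRST(A f A') = { f, n }.
Both contain n, so the two alternatives are not disjoint — LL(1) conflict.

Yes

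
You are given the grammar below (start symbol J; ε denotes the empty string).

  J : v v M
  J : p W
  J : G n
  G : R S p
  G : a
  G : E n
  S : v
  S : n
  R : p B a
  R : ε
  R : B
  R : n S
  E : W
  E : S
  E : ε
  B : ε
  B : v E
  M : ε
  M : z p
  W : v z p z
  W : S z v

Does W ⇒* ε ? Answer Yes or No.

No

Nullable nonterminals: B, E, M, R.
No production of W has an RHS whose symbols are all nullable, so W is not nullable.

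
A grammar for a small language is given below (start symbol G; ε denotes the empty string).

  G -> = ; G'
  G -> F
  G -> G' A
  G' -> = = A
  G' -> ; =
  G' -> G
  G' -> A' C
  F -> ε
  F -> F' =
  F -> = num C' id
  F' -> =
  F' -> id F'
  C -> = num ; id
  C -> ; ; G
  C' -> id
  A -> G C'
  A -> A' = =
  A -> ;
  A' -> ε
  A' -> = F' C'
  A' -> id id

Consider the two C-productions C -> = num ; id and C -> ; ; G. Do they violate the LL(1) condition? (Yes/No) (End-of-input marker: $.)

FIRST(= num ; id) = { = } and FIRST(; ; G) = { ; }.
The FIRST sets are disjoint and neither alternative is nullable — no conflict.

No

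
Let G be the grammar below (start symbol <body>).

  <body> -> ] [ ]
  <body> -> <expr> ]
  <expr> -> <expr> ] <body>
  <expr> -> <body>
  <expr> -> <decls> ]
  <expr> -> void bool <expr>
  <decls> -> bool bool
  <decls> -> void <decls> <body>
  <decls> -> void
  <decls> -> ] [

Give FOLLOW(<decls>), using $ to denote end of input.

In <expr> -> <decls> ]: add FIRST(]) = { ] }.
In <decls> -> void <decls> <body>: add FIRST(<body>) = { ], bool, void }.
Union: FOLLOW(<decls>) = { ], bool, void }.

{ ], bool, void }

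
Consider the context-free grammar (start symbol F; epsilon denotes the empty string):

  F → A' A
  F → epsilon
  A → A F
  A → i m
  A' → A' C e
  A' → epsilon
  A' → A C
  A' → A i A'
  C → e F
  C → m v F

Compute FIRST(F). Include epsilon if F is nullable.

{ e, i, m, epsilon }

From F → A' A: A' nullable, take FIRST(A') ∪ FIRST(A) = { e, i, m }.
F → epsilon contributes epsilon.
Union: FIRST(F) = { e, i, m, epsilon }.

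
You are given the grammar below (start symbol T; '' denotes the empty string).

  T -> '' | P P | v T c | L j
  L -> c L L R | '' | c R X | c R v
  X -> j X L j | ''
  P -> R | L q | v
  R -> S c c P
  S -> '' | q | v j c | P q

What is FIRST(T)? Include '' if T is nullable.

{ c, j, q, v, '' }

T -> '' contributes ''.
From T -> P P: add FIRST(P) = { c, q, v }.
T -> v T c contributes {v}.
From T -> L j: L nullable, take FIRST(L) ∪ {j} = { c, j }.
Union: FIRST(T) = { c, j, q, v, '' }.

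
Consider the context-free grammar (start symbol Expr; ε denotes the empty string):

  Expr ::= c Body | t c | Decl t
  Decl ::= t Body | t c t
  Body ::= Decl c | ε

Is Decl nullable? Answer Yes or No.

Nullable nonterminals: Body.
No production of Decl has an RHS whose symbols are all nullable, so Decl is not nullable.

No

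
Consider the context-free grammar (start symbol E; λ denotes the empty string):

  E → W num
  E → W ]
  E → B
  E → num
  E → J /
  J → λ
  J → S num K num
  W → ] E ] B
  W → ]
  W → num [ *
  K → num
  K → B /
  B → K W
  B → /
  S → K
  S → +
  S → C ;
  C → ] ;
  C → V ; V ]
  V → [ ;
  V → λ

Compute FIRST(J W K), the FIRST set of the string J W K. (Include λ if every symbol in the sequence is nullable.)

{ +, /, ;, [, ], num }

Add FIRST(J)\{λ} = { +, /, ;, [, ], num }; J is nullable, continue.
Add FIRST(W) = { ], num }; W is not nullable, stop.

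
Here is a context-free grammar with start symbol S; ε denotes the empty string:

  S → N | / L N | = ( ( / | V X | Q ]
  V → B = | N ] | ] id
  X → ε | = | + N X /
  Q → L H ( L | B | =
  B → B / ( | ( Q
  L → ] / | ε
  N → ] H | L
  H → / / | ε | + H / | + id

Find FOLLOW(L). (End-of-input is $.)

{ $, (, +, /, =, ] }

In S → / L N: add FIRST(N)\{ε} = { ] }.
  Since N is nullable, also add FOLLOW(S) = { $ }.
In Q → L H ( L: add FIRST(H ( L) = { (, +, / }.
In Q → L H ( L: L is at the end, add FOLLOW(Q) = { /, =, ] }.
In N → L: L is at the end, add FOLLOW(N) = { $, +, /, =, ] }.
Union: FOLLOW(L) = { $, (, +, /, =, ] }.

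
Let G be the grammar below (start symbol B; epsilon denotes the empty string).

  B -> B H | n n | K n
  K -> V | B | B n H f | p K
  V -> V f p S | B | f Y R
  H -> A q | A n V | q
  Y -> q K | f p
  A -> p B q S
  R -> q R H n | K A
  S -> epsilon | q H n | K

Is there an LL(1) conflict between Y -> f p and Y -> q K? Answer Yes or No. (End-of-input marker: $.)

FIRST(f p) = { f } and FIRST(q K) = { q }.
The FIRST sets are disjoint and neither alternative is nullable — no conflict.

No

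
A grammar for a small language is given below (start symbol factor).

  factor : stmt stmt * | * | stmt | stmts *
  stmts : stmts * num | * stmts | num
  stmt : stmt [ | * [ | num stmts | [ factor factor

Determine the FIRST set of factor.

From factor : stmt stmt *: add FIRST(stmt) = { *, [, num }.
factor : * contributes {*}.
From factor : stmt: add FIRST(stmt) = { *, [, num }.
From factor : stmts *: add FIRST(stmts) = { *, num }.
Union: FIRST(factor) = { *, [, num }.

{ *, [, num }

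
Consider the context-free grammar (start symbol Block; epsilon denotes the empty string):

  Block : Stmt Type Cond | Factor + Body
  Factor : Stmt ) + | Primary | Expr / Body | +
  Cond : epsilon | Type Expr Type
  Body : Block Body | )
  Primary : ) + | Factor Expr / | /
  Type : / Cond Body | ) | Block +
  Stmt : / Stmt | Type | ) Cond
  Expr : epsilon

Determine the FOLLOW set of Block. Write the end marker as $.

{ $, ), +, / }

Block is the start symbol, so $ ∈ FOLLOW(Block).
In Body : Block Body: add FIRST(Body) = { ), +, / }.
In Type : Block +: add FIRST(+) = { + }.
Union: FOLLOW(Block) = { $, ), +, / }.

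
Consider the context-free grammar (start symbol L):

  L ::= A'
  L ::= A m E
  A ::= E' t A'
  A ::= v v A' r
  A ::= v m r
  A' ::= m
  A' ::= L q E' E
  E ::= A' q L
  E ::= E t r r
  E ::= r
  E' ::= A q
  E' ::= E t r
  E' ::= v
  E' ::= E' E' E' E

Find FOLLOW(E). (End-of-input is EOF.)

{ EOF, m, q, r, t, v }

In L ::= A m E: E is at the end, add FOLLOW(L) = { EOF, m, q, r, t, v }.
In A' ::= L q E' E: E is at the end, add FOLLOW(A') = { EOF, m, q, r, t, v }.
In E ::= E t r r: add FIRST(t r r) = { t }.
In E' ::= E t r: add FIRST(t r) = { t }.
In E' ::= E' E' E' E: E is at the end, add FOLLOW(E') = { m, r, t, v }.
Union: FOLLOW(E) = { EOF, m, q, r, t, v }.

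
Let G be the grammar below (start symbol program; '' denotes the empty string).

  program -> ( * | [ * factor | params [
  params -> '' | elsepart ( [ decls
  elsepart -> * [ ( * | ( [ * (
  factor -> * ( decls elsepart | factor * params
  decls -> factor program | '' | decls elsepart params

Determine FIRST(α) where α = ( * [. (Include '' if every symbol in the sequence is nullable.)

( is a terminal; add {(} and stop.

{ ( }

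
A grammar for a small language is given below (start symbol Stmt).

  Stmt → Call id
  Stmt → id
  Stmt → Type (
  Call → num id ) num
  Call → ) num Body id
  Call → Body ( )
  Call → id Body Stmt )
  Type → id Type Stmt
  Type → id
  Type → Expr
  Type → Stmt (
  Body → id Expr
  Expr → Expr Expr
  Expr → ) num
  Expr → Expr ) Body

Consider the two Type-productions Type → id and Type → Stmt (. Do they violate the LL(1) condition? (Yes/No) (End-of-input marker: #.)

Yes

FIRST(id) = { id } and FIRST(Stmt () = { ), id, num }.
Both contain id, so the two alternatives are not disjoint — LL(1) conflict.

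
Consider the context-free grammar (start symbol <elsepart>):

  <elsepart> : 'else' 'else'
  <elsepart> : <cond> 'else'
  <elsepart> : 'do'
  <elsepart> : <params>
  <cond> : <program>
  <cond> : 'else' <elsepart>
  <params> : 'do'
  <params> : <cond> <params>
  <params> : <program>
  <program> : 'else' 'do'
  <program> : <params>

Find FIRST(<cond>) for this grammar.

{ 'do', 'else' }

From <cond> : <program>: add FIRST(<program>) = { 'do', 'else' }.
<cond> : 'else' <elsepart> contributes {'else'}.
Union: FIRST(<cond>) = { 'do', 'else' }.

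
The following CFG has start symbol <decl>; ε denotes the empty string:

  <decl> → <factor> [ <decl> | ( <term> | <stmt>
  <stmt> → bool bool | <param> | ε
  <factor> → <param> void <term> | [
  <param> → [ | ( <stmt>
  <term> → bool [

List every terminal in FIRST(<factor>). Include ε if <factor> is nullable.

From <factor> → <param> void <term>: add FIRST(<param>) = { (, [ }.
<factor> → [ contributes {[}.
Union: FIRST(<factor>) = { (, [ }.

{ (, [ }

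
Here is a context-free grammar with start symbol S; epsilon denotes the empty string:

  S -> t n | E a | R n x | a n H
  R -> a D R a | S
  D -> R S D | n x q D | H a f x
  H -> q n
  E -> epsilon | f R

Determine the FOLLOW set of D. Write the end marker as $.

{ a, f, t }

In R -> a D R a: add FIRST(R a) = { a, f, t }.
In D -> R S D: D is at the end, add FOLLOW(D) = { a, f, t }.
In D -> n x q D: D is at the end, add FOLLOW(D) = { a, f, t }.
Union: FOLLOW(D) = { a, f, t }.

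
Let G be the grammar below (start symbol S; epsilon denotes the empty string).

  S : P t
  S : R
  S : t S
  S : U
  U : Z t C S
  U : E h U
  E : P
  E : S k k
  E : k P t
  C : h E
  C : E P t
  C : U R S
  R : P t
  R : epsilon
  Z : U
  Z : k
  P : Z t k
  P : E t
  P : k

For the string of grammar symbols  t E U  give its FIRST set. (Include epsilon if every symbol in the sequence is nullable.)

{ t }

t is a terminal; add {t} and stop.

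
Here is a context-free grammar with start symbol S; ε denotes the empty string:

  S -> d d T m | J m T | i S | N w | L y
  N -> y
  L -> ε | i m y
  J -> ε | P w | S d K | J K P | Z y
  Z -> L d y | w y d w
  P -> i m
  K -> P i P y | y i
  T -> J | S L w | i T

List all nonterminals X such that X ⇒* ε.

Directly nullable (have an ε-production): L, J.
T -> J with every symbol nullable, so T is nullable.
No other nonterminal has a production whose RHS symbols are all nullable.

{ J, L, T }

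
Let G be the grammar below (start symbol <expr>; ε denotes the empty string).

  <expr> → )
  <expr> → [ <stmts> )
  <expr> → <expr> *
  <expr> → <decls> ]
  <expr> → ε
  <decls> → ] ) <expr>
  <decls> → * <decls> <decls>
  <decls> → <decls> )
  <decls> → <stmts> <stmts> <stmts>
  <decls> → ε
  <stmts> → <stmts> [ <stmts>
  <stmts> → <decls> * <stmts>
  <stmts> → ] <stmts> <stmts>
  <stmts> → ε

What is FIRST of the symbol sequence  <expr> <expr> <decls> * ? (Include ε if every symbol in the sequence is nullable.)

{ ), *, [, ] }

Add FIRST(<expr>)\{ε} = { ), *, [, ] }; <expr> is nullable, continue.
Add FIRST(<expr>)\{ε} = { ), *, [, ] }; <expr> is nullable, continue.
Add FIRST(<decls>)\{ε} = { ), *, [, ] }; <decls> is nullable, continue.
* is a terminal; add {*} and stop.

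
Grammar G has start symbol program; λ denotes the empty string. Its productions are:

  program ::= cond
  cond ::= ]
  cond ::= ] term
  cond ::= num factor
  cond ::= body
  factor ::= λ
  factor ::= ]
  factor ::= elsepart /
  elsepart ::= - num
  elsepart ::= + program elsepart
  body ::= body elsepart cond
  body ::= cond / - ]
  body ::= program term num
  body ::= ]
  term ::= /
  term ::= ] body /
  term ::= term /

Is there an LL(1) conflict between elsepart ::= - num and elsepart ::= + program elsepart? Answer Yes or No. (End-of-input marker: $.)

No

FIRST(- num) = { - } and FIRST(+ program elsepart) = { + }.
The FIRST sets are disjoint and neither alternative is nullable — no conflict.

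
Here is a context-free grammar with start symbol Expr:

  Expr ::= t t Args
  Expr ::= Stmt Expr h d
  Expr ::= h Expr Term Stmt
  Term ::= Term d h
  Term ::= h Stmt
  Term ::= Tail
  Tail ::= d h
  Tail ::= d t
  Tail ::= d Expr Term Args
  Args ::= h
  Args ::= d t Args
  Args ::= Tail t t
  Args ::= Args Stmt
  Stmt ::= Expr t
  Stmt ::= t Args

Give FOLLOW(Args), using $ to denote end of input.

In Expr ::= t t Args: Args is at the end, add FOLLOW(Expr) = { $, d, h, t }.
In Tail ::= d Expr Term Args: Args is at the end, add FOLLOW(Tail) = { d, h, t }.
In Args ::= d t Args: Args is at the end, add FOLLOW(Args) = { $, d, h, t }.
In Args ::= Args Stmt: add FIRST(Stmt) = { h, t }.
In Stmt ::= t Args: Args is at the end, add FOLLOW(Stmt) = { $, d, h, t }.
Union: FOLLOW(Args) = { $, d, h, t }.

{ $, d, h, t }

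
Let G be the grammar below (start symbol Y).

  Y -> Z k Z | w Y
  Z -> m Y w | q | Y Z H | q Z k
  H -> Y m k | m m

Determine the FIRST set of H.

{ m, q, w }

From H -> Y m k: add FIRST(Y) = { m, q, w }.
H -> m m contributes {m}.
Union: FIRST(H) = { m, q, w }.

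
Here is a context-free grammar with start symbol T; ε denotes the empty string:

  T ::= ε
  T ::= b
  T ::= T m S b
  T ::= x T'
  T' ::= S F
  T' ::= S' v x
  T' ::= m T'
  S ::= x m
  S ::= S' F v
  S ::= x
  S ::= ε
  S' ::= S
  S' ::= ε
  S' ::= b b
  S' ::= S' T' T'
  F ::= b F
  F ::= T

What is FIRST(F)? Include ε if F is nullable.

F ::= b F contributes {b}.
From F ::= T: add FIRST(T) = { b, m, x, ε } (including ε since T is nullable).
Union: FIRST(F) = { b, m, x, ε }.

{ b, m, x, ε }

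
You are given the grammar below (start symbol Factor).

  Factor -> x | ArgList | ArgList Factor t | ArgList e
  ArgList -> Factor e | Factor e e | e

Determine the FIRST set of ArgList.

{ e, x }

From ArgList -> Factor e: add FIRST(Factor) = { e, x }.
From ArgList -> Factor e e: add FIRST(Factor) = { e, x }.
ArgList -> e contributes {e}.
Union: FIRST(ArgList) = { e, x }.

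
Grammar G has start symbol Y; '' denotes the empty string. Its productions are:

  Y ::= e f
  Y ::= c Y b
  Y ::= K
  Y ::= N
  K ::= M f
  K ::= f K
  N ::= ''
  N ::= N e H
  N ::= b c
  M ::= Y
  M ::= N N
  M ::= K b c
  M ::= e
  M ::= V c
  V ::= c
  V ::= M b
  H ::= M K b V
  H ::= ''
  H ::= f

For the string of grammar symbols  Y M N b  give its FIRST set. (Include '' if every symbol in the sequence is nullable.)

{ b, c, e, f }

Add FIRST(Y)\{''} = { b, c, e, f }; Y is nullable, continue.
Add FIRST(M)\{''} = { b, c, e, f }; M is nullable, continue.
Add FIRST(N)\{''} = { b, e }; N is nullable, continue.
b is a terminal; add {b} and stop.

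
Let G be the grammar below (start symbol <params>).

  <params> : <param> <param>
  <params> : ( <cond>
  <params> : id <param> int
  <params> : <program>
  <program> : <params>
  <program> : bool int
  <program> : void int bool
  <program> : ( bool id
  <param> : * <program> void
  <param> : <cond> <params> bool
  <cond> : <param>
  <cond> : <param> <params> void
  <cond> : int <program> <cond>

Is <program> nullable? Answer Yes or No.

No nonterminal in this grammar is nullable.
No production of <program> has an RHS whose symbols are all nullable, so <program> is not nullable.

No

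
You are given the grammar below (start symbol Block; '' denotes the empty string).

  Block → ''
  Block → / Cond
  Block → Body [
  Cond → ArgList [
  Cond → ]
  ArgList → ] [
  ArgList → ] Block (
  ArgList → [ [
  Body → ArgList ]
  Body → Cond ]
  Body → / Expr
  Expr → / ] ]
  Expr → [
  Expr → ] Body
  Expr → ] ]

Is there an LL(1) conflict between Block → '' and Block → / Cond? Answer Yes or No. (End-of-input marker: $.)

FIRST('') = { '' } and FIRST(/ Cond) = { / }.
The first is nullable but FOLLOW(Block) = { $, ( } is disjoint from FIRST of the second.

No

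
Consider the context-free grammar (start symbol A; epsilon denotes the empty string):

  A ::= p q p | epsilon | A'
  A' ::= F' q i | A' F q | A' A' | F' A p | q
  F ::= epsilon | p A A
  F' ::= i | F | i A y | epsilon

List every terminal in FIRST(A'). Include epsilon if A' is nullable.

{ i, p, q }

From A' ::= F' q i: F' nullable, take FIRST(F') ∪ {q} = { i, p, q }.
From A' ::= A' F q: add FIRST(A') = { i, p, q }.
From A' ::= A' A': add FIRST(A') = { i, p, q }.
From A' ::= F' A p: F', A nullable, take FIRST(F') ∪ FIRST(A) ∪ {p} = { i, p, q }.
A' ::= q contributes {q}.
Union: FIRST(A') = { i, p, q }.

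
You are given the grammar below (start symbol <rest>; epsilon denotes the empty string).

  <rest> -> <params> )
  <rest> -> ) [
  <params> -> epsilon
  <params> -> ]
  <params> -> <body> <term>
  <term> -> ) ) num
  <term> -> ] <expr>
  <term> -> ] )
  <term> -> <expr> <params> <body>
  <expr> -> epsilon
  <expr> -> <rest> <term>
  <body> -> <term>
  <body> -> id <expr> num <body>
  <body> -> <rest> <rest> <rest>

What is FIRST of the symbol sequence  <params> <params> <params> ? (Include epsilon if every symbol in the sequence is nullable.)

{ ), ], id, epsilon }

Add FIRST(<params>)\{epsilon} = { ), ], id }; <params> is nullable, continue.
Add FIRST(<params>)\{epsilon} = { ), ], id }; <params> is nullable, continue.
Add FIRST(<params>)\{epsilon} = { ), ], id }; <params> is nullable, continue.
Every symbol is nullable, so include epsilon.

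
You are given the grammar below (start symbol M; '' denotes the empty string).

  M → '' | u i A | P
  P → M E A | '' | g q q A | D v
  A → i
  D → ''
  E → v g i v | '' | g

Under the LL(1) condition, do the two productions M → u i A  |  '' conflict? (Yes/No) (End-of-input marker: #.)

No

FIRST(u i A) = { u } and FIRST('') = { '' }.
The second is nullable but FOLLOW(M) = { #, g, i, v } is disjoint from FIRST of the first.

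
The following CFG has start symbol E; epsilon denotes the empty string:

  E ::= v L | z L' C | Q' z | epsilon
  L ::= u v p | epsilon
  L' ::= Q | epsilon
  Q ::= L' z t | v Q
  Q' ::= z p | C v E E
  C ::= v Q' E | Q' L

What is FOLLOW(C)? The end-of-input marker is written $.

In E ::= z L' C: C is at the end, add FOLLOW(E) = { $, u, v, z }.
In Q' ::= C v E E: add FIRST(v E E) = { v }.
Union: FOLLOW(C) = { $, u, v, z }.

{ $, u, v, z }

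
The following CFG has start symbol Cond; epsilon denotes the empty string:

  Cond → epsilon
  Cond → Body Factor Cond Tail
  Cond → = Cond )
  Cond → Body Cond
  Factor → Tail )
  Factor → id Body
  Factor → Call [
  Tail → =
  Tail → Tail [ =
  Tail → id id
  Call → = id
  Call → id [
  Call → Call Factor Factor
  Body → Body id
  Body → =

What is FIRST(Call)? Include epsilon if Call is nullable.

Call → = id contributes {=}.
Call → id [ contributes {id}.
From Call → Call Factor Factor: add FIRST(Call) = { =, id }.
Union: FIRST(Call) = { =, id }.

{ =, id }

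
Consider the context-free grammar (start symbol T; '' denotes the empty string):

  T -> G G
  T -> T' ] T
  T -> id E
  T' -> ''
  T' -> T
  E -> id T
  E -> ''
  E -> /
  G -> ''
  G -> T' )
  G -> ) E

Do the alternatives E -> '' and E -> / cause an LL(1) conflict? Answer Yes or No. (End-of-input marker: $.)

FIRST('') = { '' } and FIRST(/) = { / }.
The first is nullable but FOLLOW(E) = { $, ), ], id } is disjoint from FIRST of the second.

No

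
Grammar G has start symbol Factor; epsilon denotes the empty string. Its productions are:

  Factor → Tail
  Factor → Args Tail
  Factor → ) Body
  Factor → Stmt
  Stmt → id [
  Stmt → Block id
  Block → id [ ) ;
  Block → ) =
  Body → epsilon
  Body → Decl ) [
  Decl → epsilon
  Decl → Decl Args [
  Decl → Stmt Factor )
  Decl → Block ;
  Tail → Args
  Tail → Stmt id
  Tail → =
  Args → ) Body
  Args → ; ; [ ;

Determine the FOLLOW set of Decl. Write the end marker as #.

In Body → Decl ) [: add FIRST() [) = { ) }.
In Decl → Decl Args [: add FIRST(Args [) = { ), ; }.
Union: FOLLOW(Decl) = { ), ; }.

{ ), ; }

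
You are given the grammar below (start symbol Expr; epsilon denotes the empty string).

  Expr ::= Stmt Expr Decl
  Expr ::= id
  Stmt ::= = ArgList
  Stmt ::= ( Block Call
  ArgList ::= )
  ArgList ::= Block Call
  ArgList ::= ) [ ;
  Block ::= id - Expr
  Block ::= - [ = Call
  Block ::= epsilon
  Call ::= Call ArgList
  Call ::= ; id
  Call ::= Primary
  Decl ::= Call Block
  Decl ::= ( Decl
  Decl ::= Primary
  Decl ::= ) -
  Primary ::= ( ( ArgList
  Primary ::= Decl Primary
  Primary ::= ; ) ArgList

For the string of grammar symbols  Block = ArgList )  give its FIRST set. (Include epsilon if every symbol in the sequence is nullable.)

Add FIRST(Block)\{epsilon} = { -, id }; Block is nullable, continue.
= is a terminal; add {=} and stop.

{ -, =, id }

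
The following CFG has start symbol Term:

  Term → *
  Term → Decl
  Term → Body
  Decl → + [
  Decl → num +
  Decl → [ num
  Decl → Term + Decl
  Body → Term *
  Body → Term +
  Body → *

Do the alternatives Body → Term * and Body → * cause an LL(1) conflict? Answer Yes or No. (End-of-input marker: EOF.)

FIRST(Term *) = { *, +, [, num } and FIRST(*) = { * }.
Both contain *, so the two alternatives are not disjoint — LL(1) conflict.

Yes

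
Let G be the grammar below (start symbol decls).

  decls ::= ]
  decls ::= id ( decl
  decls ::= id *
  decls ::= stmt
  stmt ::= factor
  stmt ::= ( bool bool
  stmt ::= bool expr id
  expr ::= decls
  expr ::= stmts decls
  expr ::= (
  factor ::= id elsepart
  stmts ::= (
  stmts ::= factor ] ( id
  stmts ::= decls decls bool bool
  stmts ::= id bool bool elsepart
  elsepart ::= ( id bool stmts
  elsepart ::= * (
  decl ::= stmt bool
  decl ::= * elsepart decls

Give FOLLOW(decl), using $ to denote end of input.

In decls ::= id ( decl: decl is at the end, add FOLLOW(decls) = { $, (, ], bool, id }.
Union: FOLLOW(decl) = { $, (, ], bool, id }.

{ $, (, ], bool, id }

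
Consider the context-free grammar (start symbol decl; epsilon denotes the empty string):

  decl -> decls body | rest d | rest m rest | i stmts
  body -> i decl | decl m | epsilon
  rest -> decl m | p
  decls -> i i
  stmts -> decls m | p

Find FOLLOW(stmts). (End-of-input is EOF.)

{ EOF, m }

In decl -> i stmts: stmts is at the end, add FOLLOW(decl) = { EOF, m }.
Union: FOLLOW(stmts) = { EOF, m }.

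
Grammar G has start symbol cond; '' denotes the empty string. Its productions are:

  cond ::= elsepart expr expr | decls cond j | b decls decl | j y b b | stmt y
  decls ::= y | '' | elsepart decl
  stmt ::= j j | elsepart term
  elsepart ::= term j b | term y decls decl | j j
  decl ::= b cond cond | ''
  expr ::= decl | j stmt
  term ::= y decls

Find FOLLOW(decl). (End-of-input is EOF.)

In cond ::= b decls decl: decl is at the end, add FOLLOW(cond) = { EOF, b, j, y }.
In decls ::= elsepart decl: decl is at the end, add FOLLOW(decls) = { EOF, b, j, y }.
In elsepart ::= term y decls decl: decl is at the end, add FOLLOW(elsepart) = { EOF, b, j, y }.
In expr ::= decl: decl is at the end, add FOLLOW(expr) = { EOF, b, j, y }.
Union: FOLLOW(decl) = { EOF, b, j, y }.

{ EOF, b, j, y }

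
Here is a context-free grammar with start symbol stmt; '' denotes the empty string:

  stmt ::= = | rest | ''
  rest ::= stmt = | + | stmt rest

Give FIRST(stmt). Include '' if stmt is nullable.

stmt ::= = contributes {=}.
From stmt ::= rest: add FIRST(rest) = { +, = }.
stmt ::= '' contributes ''.
Union: FIRST(stmt) = { +, =, '' }.

{ +, =, '' }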